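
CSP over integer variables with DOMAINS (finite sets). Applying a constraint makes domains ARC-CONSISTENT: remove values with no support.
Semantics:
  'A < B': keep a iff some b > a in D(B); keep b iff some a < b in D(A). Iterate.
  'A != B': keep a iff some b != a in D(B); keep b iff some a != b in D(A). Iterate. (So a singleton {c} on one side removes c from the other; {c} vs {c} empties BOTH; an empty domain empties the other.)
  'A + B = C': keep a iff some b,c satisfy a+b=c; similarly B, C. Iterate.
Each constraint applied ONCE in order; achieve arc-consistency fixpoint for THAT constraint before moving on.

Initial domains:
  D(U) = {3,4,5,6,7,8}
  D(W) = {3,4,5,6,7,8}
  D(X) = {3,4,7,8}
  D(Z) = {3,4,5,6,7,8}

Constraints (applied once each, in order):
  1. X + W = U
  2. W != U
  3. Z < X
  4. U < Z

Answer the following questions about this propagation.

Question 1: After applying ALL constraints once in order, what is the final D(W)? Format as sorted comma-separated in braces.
Constraint 1 (X + W = U) on D(X)={3,4,7,8} D(W)={3,4,5,6,7,8} D(U)={3,4,5,6,7,8}: X {3,4,7,8}->{3,4}; W {3,4,5,6,7,8}->{3,4,5}; U {3,4,5,6,7,8}->{6,7,8}
Constraint 2 (W != U) on D(W)={3,4,5} D(U)={6,7,8}: no change
Constraint 3 (Z < X) on D(Z)={3,4,5,6,7,8} D(X)={3,4}: Z {3,4,5,6,7,8}->{3}; X {3,4}->{4}
Constraint 4 (U < Z) on D(U)={6,7,8} D(Z)={3}: U {6,7,8}->{}; Z {3}->{}
So after all 4 constraints: D(W) = {3,4,5}

Answer: {3,4,5}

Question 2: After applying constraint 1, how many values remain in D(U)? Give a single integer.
Answer: 3

Derivation:
Constraint 1 (X + W = U) on D(X)={3,4,7,8} D(W)={3,4,5,6,7,8} D(U)={3,4,5,6,7,8}: X {3,4,7,8}->{3,4}; W {3,4,5,6,7,8}->{3,4,5}; U {3,4,5,6,7,8}->{6,7,8}
So after constraint 1: D(U)={6,7,8}, size = 3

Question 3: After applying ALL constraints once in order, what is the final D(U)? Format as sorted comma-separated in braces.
Answer: {}

Derivation:
Constraint 1 (X + W = U) on D(X)={3,4,7,8} D(W)={3,4,5,6,7,8} D(U)={3,4,5,6,7,8}: X {3,4,7,8}->{3,4}; W {3,4,5,6,7,8}->{3,4,5}; U {3,4,5,6,7,8}->{6,7,8}
Constraint 2 (W != U) on D(W)={3,4,5} D(U)={6,7,8}: no change
Constraint 3 (Z < X) on D(Z)={3,4,5,6,7,8} D(X)={3,4}: Z {3,4,5,6,7,8}->{3}; X {3,4}->{4}
Constraint 4 (U < Z) on D(U)={6,7,8} D(Z)={3}: U {6,7,8}->{}; Z {3}->{}
So after all 4 constraints: D(U) = {}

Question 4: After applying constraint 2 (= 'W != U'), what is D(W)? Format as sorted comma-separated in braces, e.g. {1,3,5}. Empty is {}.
Constraint 1 (X + W = U) on D(X)={3,4,7,8} D(W)={3,4,5,6,7,8} D(U)={3,4,5,6,7,8}: X {3,4,7,8}->{3,4}; W {3,4,5,6,7,8}->{3,4,5}; U {3,4,5,6,7,8}->{6,7,8}
Constraint 2 (W != U) on D(W)={3,4,5} D(U)={6,7,8}: no change
So after constraint 2: D(W) = {3,4,5}

Answer: {3,4,5}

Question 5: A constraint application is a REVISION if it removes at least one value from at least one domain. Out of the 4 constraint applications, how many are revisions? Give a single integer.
Constraint 1 (X + W = U) on D(X)={3,4,7,8} D(W)={3,4,5,6,7,8} D(U)={3,4,5,6,7,8}: X {3,4,7,8}->{3,4}; W {3,4,5,6,7,8}->{3,4,5}; U {3,4,5,6,7,8}->{6,7,8} => REVISION
Constraint 2 (W != U) on D(W)={3,4,5} D(U)={6,7,8}: no change => not a revision
Constraint 3 (Z < X) on D(Z)={3,4,5,6,7,8} D(X)={3,4}: Z {3,4,5,6,7,8}->{3}; X {3,4}->{4} => REVISION
Constraint 4 (U < Z) on D(U)={6,7,8} D(Z)={3}: U {6,7,8}->{}; Z {3}->{} => REVISION
Total revisions = 3

Answer: 3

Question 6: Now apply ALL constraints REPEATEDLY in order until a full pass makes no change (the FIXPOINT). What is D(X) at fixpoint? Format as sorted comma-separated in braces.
Answer: {}

Derivation:
pass 0 (initial): D(X)={3,4,7,8}
pass 1: U {3,4,5,6,7,8}->{}; W {3,4,5,6,7,8}->{3,4,5}; X {3,4,7,8}->{4}; Z {3,4,5,6,7,8}->{}
pass 2: W {3,4,5}->{}; X {4}->{}
pass 3: no change
Fixpoint after 3 passes: D(X) = {}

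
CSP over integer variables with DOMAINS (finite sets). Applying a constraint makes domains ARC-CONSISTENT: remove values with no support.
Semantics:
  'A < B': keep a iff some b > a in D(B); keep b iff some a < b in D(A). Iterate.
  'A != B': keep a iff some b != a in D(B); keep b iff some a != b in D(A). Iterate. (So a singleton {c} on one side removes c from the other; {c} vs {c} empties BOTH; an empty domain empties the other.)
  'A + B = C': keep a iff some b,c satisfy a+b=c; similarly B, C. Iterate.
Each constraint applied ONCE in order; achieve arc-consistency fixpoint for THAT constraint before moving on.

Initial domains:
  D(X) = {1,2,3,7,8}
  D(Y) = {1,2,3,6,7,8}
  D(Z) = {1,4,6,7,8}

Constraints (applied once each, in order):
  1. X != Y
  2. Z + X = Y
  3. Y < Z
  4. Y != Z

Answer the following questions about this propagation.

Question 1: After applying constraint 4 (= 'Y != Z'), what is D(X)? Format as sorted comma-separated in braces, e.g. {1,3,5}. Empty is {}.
Constraint 1 (X != Y) on D(X)={1,2,3,7,8} D(Y)={1,2,3,6,7,8}: no change
Constraint 2 (Z + X = Y) on D(Z)={1,4,6,7,8} D(X)={1,2,3,7,8} D(Y)={1,2,3,6,7,8}: Z {1,4,6,7,8}->{1,4,6,7}; X {1,2,3,7,8}->{1,2,3,7}; Y {1,2,3,6,7,8}->{2,3,6,7,8}
Constraint 3 (Y < Z) on D(Y)={2,3,6,7,8} D(Z)={1,4,6,7}: Y {2,3,6,7,8}->{2,3,6}; Z {1,4,6,7}->{4,6,7}
Constraint 4 (Y != Z) on D(Y)={2,3,6} D(Z)={4,6,7}: no change
So after constraint 4: D(X) = {1,2,3,7}

Answer: {1,2,3,7}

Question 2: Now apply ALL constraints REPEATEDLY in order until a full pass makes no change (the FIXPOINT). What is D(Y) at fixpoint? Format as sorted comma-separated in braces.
pass 0 (initial): D(Y)={1,2,3,6,7,8}
pass 1: X {1,2,3,7,8}->{1,2,3,7}; Y {1,2,3,6,7,8}->{2,3,6}; Z {1,4,6,7,8}->{4,6,7}
pass 2: X {1,2,3,7}->{2}; Y {2,3,6}->{}; Z {4,6,7}->{}
pass 3: X {2}->{}
pass 4: no change
Fixpoint after 4 passes: D(Y) = {}

Answer: {}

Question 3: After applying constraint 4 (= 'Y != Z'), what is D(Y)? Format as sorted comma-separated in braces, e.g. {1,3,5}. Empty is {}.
Constraint 1 (X != Y) on D(X)={1,2,3,7,8} D(Y)={1,2,3,6,7,8}: no change
Constraint 2 (Z + X = Y) on D(Z)={1,4,6,7,8} D(X)={1,2,3,7,8} D(Y)={1,2,3,6,7,8}: Z {1,4,6,7,8}->{1,4,6,7}; X {1,2,3,7,8}->{1,2,3,7}; Y {1,2,3,6,7,8}->{2,3,6,7,8}
Constraint 3 (Y < Z) on D(Y)={2,3,6,7,8} D(Z)={1,4,6,7}: Y {2,3,6,7,8}->{2,3,6}; Z {1,4,6,7}->{4,6,7}
Constraint 4 (Y != Z) on D(Y)={2,3,6} D(Z)={4,6,7}: no change
So after constraint 4: D(Y) = {2,3,6}

Answer: {2,3,6}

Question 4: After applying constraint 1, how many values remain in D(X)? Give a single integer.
Answer: 5

Derivation:
Constraint 1 (X != Y) on D(X)={1,2,3,7,8} D(Y)={1,2,3,6,7,8}: no change
So after constraint 1: D(X)={1,2,3,7,8}, size = 5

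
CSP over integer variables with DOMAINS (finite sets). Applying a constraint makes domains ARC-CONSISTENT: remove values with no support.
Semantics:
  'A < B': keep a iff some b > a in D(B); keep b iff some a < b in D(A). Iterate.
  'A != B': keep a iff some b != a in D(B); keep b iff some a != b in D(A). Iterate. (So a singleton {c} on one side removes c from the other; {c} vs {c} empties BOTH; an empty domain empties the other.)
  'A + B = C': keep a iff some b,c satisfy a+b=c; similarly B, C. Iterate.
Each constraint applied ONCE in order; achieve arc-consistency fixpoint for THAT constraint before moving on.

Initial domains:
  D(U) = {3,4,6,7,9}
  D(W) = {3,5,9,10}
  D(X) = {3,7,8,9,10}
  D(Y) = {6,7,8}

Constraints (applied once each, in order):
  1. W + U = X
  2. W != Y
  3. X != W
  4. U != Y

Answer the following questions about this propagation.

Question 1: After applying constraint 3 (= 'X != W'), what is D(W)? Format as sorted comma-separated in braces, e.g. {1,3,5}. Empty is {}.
Constraint 1 (W + U = X) on D(W)={3,5,9,10} D(U)={3,4,6,7,9} D(X)={3,7,8,9,10}: W {3,5,9,10}->{3,5}; U {3,4,6,7,9}->{3,4,6,7}; X {3,7,8,9,10}->{7,8,9,10}
Constraint 2 (W != Y) on D(W)={3,5} D(Y)={6,7,8}: no change
Constraint 3 (X != W) on D(X)={7,8,9,10} D(W)={3,5}: no change
So after constraint 3: D(W) = {3,5}

Answer: {3,5}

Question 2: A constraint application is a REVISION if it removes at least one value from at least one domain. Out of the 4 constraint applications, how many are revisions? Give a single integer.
Answer: 1

Derivation:
Constraint 1 (W + U = X) on D(W)={3,5,9,10} D(U)={3,4,6,7,9} D(X)={3,7,8,9,10}: W {3,5,9,10}->{3,5}; U {3,4,6,7,9}->{3,4,6,7}; X {3,7,8,9,10}->{7,8,9,10} => REVISION
Constraint 2 (W != Y) on D(W)={3,5} D(Y)={6,7,8}: no change => not a revision
Constraint 3 (X != W) on D(X)={7,8,9,10} D(W)={3,5}: no change => not a revision
Constraint 4 (U != Y) on D(U)={3,4,6,7} D(Y)={6,7,8}: no change => not a revision
Total revisions = 1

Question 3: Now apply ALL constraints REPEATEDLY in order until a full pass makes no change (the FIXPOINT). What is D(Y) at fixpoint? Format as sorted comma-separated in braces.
Answer: {6,7,8}

Derivation:
pass 0 (initial): D(Y)={6,7,8}
pass 1: U {3,4,6,7,9}->{3,4,6,7}; W {3,5,9,10}->{3,5}; X {3,7,8,9,10}->{7,8,9,10}
pass 2: no change
Fixpoint after 2 passes: D(Y) = {6,7,8}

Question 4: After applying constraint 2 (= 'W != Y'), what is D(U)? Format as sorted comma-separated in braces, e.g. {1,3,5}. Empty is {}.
Constraint 1 (W + U = X) on D(W)={3,5,9,10} D(U)={3,4,6,7,9} D(X)={3,7,8,9,10}: W {3,5,9,10}->{3,5}; U {3,4,6,7,9}->{3,4,6,7}; X {3,7,8,9,10}->{7,8,9,10}
Constraint 2 (W != Y) on D(W)={3,5} D(Y)={6,7,8}: no change
So after constraint 2: D(U) = {3,4,6,7}

Answer: {3,4,6,7}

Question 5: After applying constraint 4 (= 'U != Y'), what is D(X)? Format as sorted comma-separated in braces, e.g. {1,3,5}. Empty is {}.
Constraint 1 (W + U = X) on D(W)={3,5,9,10} D(U)={3,4,6,7,9} D(X)={3,7,8,9,10}: W {3,5,9,10}->{3,5}; U {3,4,6,7,9}->{3,4,6,7}; X {3,7,8,9,10}->{7,8,9,10}
Constraint 2 (W != Y) on D(W)={3,5} D(Y)={6,7,8}: no change
Constraint 3 (X != W) on D(X)={7,8,9,10} D(W)={3,5}: no change
Constraint 4 (U != Y) on D(U)={3,4,6,7} D(Y)={6,7,8}: no change
So after constraint 4: D(X) = {7,8,9,10}

Answer: {7,8,9,10}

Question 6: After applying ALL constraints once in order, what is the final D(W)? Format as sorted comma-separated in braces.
Answer: {3,5}

Derivation:
Constraint 1 (W + U = X) on D(W)={3,5,9,10} D(U)={3,4,6,7,9} D(X)={3,7,8,9,10}: W {3,5,9,10}->{3,5}; U {3,4,6,7,9}->{3,4,6,7}; X {3,7,8,9,10}->{7,8,9,10}
Constraint 2 (W != Y) on D(W)={3,5} D(Y)={6,7,8}: no change
Constraint 3 (X != W) on D(X)={7,8,9,10} D(W)={3,5}: no change
Constraint 4 (U != Y) on D(U)={3,4,6,7} D(Y)={6,7,8}: no change
So after all 4 constraints: D(W) = {3,5}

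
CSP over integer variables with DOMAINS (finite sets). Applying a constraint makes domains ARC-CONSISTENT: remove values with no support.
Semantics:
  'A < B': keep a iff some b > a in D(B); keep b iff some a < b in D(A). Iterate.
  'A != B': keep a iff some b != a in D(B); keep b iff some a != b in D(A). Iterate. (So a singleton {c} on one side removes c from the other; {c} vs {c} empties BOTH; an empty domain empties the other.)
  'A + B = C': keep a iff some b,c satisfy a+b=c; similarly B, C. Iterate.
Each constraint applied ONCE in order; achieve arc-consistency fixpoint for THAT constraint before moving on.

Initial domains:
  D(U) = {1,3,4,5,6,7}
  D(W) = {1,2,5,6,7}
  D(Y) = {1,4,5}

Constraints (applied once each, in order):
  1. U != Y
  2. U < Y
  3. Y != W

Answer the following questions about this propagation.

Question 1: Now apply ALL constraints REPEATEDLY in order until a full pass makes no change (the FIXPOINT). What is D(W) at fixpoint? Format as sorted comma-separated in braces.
Answer: {1,2,5,6,7}

Derivation:
pass 0 (initial): D(W)={1,2,5,6,7}
pass 1: U {1,3,4,5,6,7}->{1,3,4}; Y {1,4,5}->{4,5}
pass 2: no change
Fixpoint after 2 passes: D(W) = {1,2,5,6,7}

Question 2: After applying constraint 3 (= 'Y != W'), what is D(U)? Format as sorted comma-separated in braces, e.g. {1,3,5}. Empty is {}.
Constraint 1 (U != Y) on D(U)={1,3,4,5,6,7} D(Y)={1,4,5}: no change
Constraint 2 (U < Y) on D(U)={1,3,4,5,6,7} D(Y)={1,4,5}: U {1,3,4,5,6,7}->{1,3,4}; Y {1,4,5}->{4,5}
Constraint 3 (Y != W) on D(Y)={4,5} D(W)={1,2,5,6,7}: no change
So after constraint 3: D(U) = {1,3,4}

Answer: {1,3,4}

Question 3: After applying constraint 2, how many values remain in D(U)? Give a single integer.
Constraint 1 (U != Y) on D(U)={1,3,4,5,6,7} D(Y)={1,4,5}: no change
Constraint 2 (U < Y) on D(U)={1,3,4,5,6,7} D(Y)={1,4,5}: U {1,3,4,5,6,7}->{1,3,4}; Y {1,4,5}->{4,5}
So after constraint 2: D(U)={1,3,4}, size = 3

Answer: 3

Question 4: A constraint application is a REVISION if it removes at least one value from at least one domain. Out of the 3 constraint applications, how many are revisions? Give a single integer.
Constraint 1 (U != Y) on D(U)={1,3,4,5,6,7} D(Y)={1,4,5}: no change => not a revision
Constraint 2 (U < Y) on D(U)={1,3,4,5,6,7} D(Y)={1,4,5}: U {1,3,4,5,6,7}->{1,3,4}; Y {1,4,5}->{4,5} => REVISION
Constraint 3 (Y != W) on D(Y)={4,5} D(W)={1,2,5,6,7}: no change => not a revision
Total revisions = 1

Answer: 1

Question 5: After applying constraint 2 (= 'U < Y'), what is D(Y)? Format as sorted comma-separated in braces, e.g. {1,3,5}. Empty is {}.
Constraint 1 (U != Y) on D(U)={1,3,4,5,6,7} D(Y)={1,4,5}: no change
Constraint 2 (U < Y) on D(U)={1,3,4,5,6,7} D(Y)={1,4,5}: U {1,3,4,5,6,7}->{1,3,4}; Y {1,4,5}->{4,5}
So after constraint 2: D(Y) = {4,5}

Answer: {4,5}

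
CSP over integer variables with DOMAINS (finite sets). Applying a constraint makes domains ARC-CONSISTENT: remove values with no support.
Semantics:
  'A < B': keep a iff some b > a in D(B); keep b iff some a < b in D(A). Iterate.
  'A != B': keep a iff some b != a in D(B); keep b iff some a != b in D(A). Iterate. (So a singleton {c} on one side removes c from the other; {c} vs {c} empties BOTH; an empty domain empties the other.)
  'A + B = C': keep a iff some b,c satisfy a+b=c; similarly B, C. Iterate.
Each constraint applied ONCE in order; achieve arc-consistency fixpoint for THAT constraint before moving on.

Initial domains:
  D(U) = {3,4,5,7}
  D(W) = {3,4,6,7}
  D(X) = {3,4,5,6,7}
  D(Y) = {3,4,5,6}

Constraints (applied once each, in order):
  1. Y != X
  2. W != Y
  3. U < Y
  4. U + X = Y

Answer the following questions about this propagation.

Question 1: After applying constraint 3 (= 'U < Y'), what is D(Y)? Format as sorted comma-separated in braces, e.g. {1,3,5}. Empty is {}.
Answer: {4,5,6}

Derivation:
Constraint 1 (Y != X) on D(Y)={3,4,5,6} D(X)={3,4,5,6,7}: no change
Constraint 2 (W != Y) on D(W)={3,4,6,7} D(Y)={3,4,5,6}: no change
Constraint 3 (U < Y) on D(U)={3,4,5,7} D(Y)={3,4,5,6}: U {3,4,5,7}->{3,4,5}; Y {3,4,5,6}->{4,5,6}
So after constraint 3: D(Y) = {4,5,6}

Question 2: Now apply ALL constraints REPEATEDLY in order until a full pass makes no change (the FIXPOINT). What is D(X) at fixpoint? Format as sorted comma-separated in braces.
pass 0 (initial): D(X)={3,4,5,6,7}
pass 1: U {3,4,5,7}->{3}; X {3,4,5,6,7}->{3}; Y {3,4,5,6}->{6}
pass 2: W {3,4,6,7}->{3,4,7}
pass 3: no change
Fixpoint after 3 passes: D(X) = {3}

Answer: {3}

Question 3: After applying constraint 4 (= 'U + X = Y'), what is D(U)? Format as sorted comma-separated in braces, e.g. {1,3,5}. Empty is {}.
Answer: {3}

Derivation:
Constraint 1 (Y != X) on D(Y)={3,4,5,6} D(X)={3,4,5,6,7}: no change
Constraint 2 (W != Y) on D(W)={3,4,6,7} D(Y)={3,4,5,6}: no change
Constraint 3 (U < Y) on D(U)={3,4,5,7} D(Y)={3,4,5,6}: U {3,4,5,7}->{3,4,5}; Y {3,4,5,6}->{4,5,6}
Constraint 4 (U + X = Y) on D(U)={3,4,5} D(X)={3,4,5,6,7} D(Y)={4,5,6}: U {3,4,5}->{3}; X {3,4,5,6,7}->{3}; Y {4,5,6}->{6}
So after constraint 4: D(U) = {3}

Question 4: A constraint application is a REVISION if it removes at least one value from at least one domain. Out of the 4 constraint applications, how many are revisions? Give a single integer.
Answer: 2

Derivation:
Constraint 1 (Y != X) on D(Y)={3,4,5,6} D(X)={3,4,5,6,7}: no change => not a revision
Constraint 2 (W != Y) on D(W)={3,4,6,7} D(Y)={3,4,5,6}: no change => not a revision
Constraint 3 (U < Y) on D(U)={3,4,5,7} D(Y)={3,4,5,6}: U {3,4,5,7}->{3,4,5}; Y {3,4,5,6}->{4,5,6} => REVISION
Constraint 4 (U + X = Y) on D(U)={3,4,5} D(X)={3,4,5,6,7} D(Y)={4,5,6}: U {3,4,5}->{3}; X {3,4,5,6,7}->{3}; Y {4,5,6}->{6} => REVISION
Total revisions = 2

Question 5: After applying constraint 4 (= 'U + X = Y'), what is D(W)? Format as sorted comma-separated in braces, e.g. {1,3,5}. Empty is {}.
Answer: {3,4,6,7}

Derivation:
Constraint 1 (Y != X) on D(Y)={3,4,5,6} D(X)={3,4,5,6,7}: no change
Constraint 2 (W != Y) on D(W)={3,4,6,7} D(Y)={3,4,5,6}: no change
Constraint 3 (U < Y) on D(U)={3,4,5,7} D(Y)={3,4,5,6}: U {3,4,5,7}->{3,4,5}; Y {3,4,5,6}->{4,5,6}
Constraint 4 (U + X = Y) on D(U)={3,4,5} D(X)={3,4,5,6,7} D(Y)={4,5,6}: U {3,4,5}->{3}; X {3,4,5,6,7}->{3}; Y {4,5,6}->{6}
So after constraint 4: D(W) = {3,4,6,7}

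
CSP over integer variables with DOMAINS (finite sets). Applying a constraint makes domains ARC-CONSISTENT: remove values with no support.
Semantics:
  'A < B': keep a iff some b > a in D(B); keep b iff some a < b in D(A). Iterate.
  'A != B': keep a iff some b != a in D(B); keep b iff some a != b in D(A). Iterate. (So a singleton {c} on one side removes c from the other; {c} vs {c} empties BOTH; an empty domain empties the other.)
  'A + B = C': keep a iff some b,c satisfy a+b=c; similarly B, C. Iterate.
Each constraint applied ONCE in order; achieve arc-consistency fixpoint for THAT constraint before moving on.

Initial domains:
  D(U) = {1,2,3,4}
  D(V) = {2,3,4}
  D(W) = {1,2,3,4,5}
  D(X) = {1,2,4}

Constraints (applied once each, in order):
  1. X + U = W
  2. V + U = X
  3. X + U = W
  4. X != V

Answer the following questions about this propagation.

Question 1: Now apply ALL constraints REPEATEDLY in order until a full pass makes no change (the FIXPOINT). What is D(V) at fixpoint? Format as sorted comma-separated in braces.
pass 0 (initial): D(V)={2,3,4}
pass 1: U {1,2,3,4}->{1}; V {2,3,4}->{2,3}; W {1,2,3,4,5}->{5}; X {1,2,4}->{4}
pass 2: V {2,3}->{3}
pass 3: no change
Fixpoint after 3 passes: D(V) = {3}

Answer: {3}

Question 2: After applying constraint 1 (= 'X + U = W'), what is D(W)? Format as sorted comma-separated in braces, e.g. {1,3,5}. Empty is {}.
Answer: {2,3,4,5}

Derivation:
Constraint 1 (X + U = W) on D(X)={1,2,4} D(U)={1,2,3,4} D(W)={1,2,3,4,5}: W {1,2,3,4,5}->{2,3,4,5}
So after constraint 1: D(W) = {2,3,4,5}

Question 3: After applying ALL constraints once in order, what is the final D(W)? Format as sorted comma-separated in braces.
Answer: {5}

Derivation:
Constraint 1 (X + U = W) on D(X)={1,2,4} D(U)={1,2,3,4} D(W)={1,2,3,4,5}: W {1,2,3,4,5}->{2,3,4,5}
Constraint 2 (V + U = X) on D(V)={2,3,4} D(U)={1,2,3,4} D(X)={1,2,4}: V {2,3,4}->{2,3}; U {1,2,3,4}->{1,2}; X {1,2,4}->{4}
Constraint 3 (X + U = W) on D(X)={4} D(U)={1,2} D(W)={2,3,4,5}: U {1,2}->{1}; W {2,3,4,5}->{5}
Constraint 4 (X != V) on D(X)={4} D(V)={2,3}: no change
So after all 4 constraints: D(W) = {5}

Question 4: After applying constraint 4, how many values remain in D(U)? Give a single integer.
Answer: 1

Derivation:
Constraint 1 (X + U = W) on D(X)={1,2,4} D(U)={1,2,3,4} D(W)={1,2,3,4,5}: W {1,2,3,4,5}->{2,3,4,5}
Constraint 2 (V + U = X) on D(V)={2,3,4} D(U)={1,2,3,4} D(X)={1,2,4}: V {2,3,4}->{2,3}; U {1,2,3,4}->{1,2}; X {1,2,4}->{4}
Constraint 3 (X + U = W) on D(X)={4} D(U)={1,2} D(W)={2,3,4,5}: U {1,2}->{1}; W {2,3,4,5}->{5}
Constraint 4 (X != V) on D(X)={4} D(V)={2,3}: no change
So after constraint 4: D(U)={1}, size = 1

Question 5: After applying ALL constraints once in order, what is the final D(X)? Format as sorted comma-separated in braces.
Answer: {4}

Derivation:
Constraint 1 (X + U = W) on D(X)={1,2,4} D(U)={1,2,3,4} D(W)={1,2,3,4,5}: W {1,2,3,4,5}->{2,3,4,5}
Constraint 2 (V + U = X) on D(V)={2,3,4} D(U)={1,2,3,4} D(X)={1,2,4}: V {2,3,4}->{2,3}; U {1,2,3,4}->{1,2}; X {1,2,4}->{4}
Constraint 3 (X + U = W) on D(X)={4} D(U)={1,2} D(W)={2,3,4,5}: U {1,2}->{1}; W {2,3,4,5}->{5}
Constraint 4 (X != V) on D(X)={4} D(V)={2,3}: no change
So after all 4 constraints: D(X) = {4}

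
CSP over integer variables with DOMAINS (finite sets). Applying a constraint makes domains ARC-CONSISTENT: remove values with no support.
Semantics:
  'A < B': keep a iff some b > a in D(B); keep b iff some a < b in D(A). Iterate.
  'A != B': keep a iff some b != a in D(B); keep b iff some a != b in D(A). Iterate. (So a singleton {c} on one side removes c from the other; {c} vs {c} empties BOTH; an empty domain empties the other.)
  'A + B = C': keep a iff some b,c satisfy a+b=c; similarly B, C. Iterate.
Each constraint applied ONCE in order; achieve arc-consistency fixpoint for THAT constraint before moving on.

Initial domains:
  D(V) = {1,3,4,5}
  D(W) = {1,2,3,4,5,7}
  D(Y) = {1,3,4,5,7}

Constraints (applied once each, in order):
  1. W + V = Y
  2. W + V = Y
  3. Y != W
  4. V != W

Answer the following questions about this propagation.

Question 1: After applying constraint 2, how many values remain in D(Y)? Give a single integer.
Constraint 1 (W + V = Y) on D(W)={1,2,3,4,5,7} D(V)={1,3,4,5} D(Y)={1,3,4,5,7}: W {1,2,3,4,5,7}->{1,2,3,4}; Y {1,3,4,5,7}->{3,4,5,7}
Constraint 2 (W + V = Y) on D(W)={1,2,3,4} D(V)={1,3,4,5} D(Y)={3,4,5,7}: no change
So after constraint 2: D(Y)={3,4,5,7}, size = 4

Answer: 4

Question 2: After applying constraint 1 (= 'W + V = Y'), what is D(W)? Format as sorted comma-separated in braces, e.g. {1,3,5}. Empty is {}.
Constraint 1 (W + V = Y) on D(W)={1,2,3,4,5,7} D(V)={1,3,4,5} D(Y)={1,3,4,5,7}: W {1,2,3,4,5,7}->{1,2,3,4}; Y {1,3,4,5,7}->{3,4,5,7}
So after constraint 1: D(W) = {1,2,3,4}

Answer: {1,2,3,4}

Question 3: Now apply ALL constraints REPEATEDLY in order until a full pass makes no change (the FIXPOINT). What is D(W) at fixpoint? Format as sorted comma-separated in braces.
Answer: {1,2,3,4}

Derivation:
pass 0 (initial): D(W)={1,2,3,4,5,7}
pass 1: W {1,2,3,4,5,7}->{1,2,3,4}; Y {1,3,4,5,7}->{3,4,5,7}
pass 2: no change
Fixpoint after 2 passes: D(W) = {1,2,3,4}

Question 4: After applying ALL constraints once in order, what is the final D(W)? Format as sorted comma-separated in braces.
Constraint 1 (W + V = Y) on D(W)={1,2,3,4,5,7} D(V)={1,3,4,5} D(Y)={1,3,4,5,7}: W {1,2,3,4,5,7}->{1,2,3,4}; Y {1,3,4,5,7}->{3,4,5,7}
Constraint 2 (W + V = Y) on D(W)={1,2,3,4} D(V)={1,3,4,5} D(Y)={3,4,5,7}: no change
Constraint 3 (Y != W) on D(Y)={3,4,5,7} D(W)={1,2,3,4}: no change
Constraint 4 (V != W) on D(V)={1,3,4,5} D(W)={1,2,3,4}: no change
So after all 4 constraints: D(W) = {1,2,3,4}

Answer: {1,2,3,4}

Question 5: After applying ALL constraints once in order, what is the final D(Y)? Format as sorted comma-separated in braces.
Answer: {3,4,5,7}

Derivation:
Constraint 1 (W + V = Y) on D(W)={1,2,3,4,5,7} D(V)={1,3,4,5} D(Y)={1,3,4,5,7}: W {1,2,3,4,5,7}->{1,2,3,4}; Y {1,3,4,5,7}->{3,4,5,7}
Constraint 2 (W + V = Y) on D(W)={1,2,3,4} D(V)={1,3,4,5} D(Y)={3,4,5,7}: no change
Constraint 3 (Y != W) on D(Y)={3,4,5,7} D(W)={1,2,3,4}: no change
Constraint 4 (V != W) on D(V)={1,3,4,5} D(W)={1,2,3,4}: no change
So after all 4 constraints: D(Y) = {3,4,5,7}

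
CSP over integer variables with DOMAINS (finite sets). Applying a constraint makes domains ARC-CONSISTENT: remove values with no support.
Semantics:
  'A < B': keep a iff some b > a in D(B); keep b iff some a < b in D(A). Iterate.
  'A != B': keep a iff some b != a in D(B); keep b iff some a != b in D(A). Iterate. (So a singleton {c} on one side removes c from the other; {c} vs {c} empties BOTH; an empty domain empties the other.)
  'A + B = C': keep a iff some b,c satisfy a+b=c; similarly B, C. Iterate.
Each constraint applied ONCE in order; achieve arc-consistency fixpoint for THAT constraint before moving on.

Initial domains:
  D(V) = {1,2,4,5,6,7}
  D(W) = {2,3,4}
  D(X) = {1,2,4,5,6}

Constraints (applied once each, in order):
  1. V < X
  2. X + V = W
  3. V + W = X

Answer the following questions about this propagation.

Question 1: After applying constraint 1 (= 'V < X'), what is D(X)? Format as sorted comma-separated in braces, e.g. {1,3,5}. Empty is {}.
Answer: {2,4,5,6}

Derivation:
Constraint 1 (V < X) on D(V)={1,2,4,5,6,7} D(X)={1,2,4,5,6}: V {1,2,4,5,6,7}->{1,2,4,5}; X {1,2,4,5,6}->{2,4,5,6}
So after constraint 1: D(X) = {2,4,5,6}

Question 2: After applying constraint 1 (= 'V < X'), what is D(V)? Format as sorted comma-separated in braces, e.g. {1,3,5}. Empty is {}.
Answer: {1,2,4,5}

Derivation:
Constraint 1 (V < X) on D(V)={1,2,4,5,6,7} D(X)={1,2,4,5,6}: V {1,2,4,5,6,7}->{1,2,4,5}; X {1,2,4,5,6}->{2,4,5,6}
So after constraint 1: D(V) = {1,2,4,5}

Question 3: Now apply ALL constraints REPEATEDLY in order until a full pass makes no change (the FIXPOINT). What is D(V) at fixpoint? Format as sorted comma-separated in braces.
Answer: {}

Derivation:
pass 0 (initial): D(V)={1,2,4,5,6,7}
pass 1: V {1,2,4,5,6,7}->{}; W {2,3,4}->{}; X {1,2,4,5,6}->{}
pass 2: no change
Fixpoint after 2 passes: D(V) = {}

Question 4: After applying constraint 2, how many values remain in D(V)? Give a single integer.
Constraint 1 (V < X) on D(V)={1,2,4,5,6,7} D(X)={1,2,4,5,6}: V {1,2,4,5,6,7}->{1,2,4,5}; X {1,2,4,5,6}->{2,4,5,6}
Constraint 2 (X + V = W) on D(X)={2,4,5,6} D(V)={1,2,4,5} D(W)={2,3,4}: X {2,4,5,6}->{2}; V {1,2,4,5}->{1,2}; W {2,3,4}->{3,4}
So after constraint 2: D(V)={1,2}, size = 2

Answer: 2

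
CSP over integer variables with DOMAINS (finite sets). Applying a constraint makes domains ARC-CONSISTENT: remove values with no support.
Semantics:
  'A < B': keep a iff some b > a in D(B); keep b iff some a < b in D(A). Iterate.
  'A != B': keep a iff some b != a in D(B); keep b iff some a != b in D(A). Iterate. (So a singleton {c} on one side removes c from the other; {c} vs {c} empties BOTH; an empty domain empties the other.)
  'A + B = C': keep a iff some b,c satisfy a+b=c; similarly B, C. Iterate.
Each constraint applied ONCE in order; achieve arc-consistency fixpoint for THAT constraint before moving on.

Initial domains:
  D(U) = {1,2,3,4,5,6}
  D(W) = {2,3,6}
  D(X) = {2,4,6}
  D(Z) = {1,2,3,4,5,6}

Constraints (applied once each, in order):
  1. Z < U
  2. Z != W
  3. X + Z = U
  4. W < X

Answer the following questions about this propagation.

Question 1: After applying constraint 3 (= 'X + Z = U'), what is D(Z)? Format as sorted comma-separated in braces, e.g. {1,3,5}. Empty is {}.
Constraint 1 (Z < U) on D(Z)={1,2,3,4,5,6} D(U)={1,2,3,4,5,6}: Z {1,2,3,4,5,6}->{1,2,3,4,5}; U {1,2,3,4,5,6}->{2,3,4,5,6}
Constraint 2 (Z != W) on D(Z)={1,2,3,4,5} D(W)={2,3,6}: no change
Constraint 3 (X + Z = U) on D(X)={2,4,6} D(Z)={1,2,3,4,5} D(U)={2,3,4,5,6}: X {2,4,6}->{2,4}; Z {1,2,3,4,5}->{1,2,3,4}; U {2,3,4,5,6}->{3,4,5,6}
So after constraint 3: D(Z) = {1,2,3,4}

Answer: {1,2,3,4}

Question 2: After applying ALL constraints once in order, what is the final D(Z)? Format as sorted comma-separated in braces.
Answer: {1,2,3,4}

Derivation:
Constraint 1 (Z < U) on D(Z)={1,2,3,4,5,6} D(U)={1,2,3,4,5,6}: Z {1,2,3,4,5,6}->{1,2,3,4,5}; U {1,2,3,4,5,6}->{2,3,4,5,6}
Constraint 2 (Z != W) on D(Z)={1,2,3,4,5} D(W)={2,3,6}: no change
Constraint 3 (X + Z = U) on D(X)={2,4,6} D(Z)={1,2,3,4,5} D(U)={2,3,4,5,6}: X {2,4,6}->{2,4}; Z {1,2,3,4,5}->{1,2,3,4}; U {2,3,4,5,6}->{3,4,5,6}
Constraint 4 (W < X) on D(W)={2,3,6} D(X)={2,4}: W {2,3,6}->{2,3}; X {2,4}->{4}
So after all 4 constraints: D(Z) = {1,2,3,4}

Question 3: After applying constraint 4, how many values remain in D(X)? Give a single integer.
Constraint 1 (Z < U) on D(Z)={1,2,3,4,5,6} D(U)={1,2,3,4,5,6}: Z {1,2,3,4,5,6}->{1,2,3,4,5}; U {1,2,3,4,5,6}->{2,3,4,5,6}
Constraint 2 (Z != W) on D(Z)={1,2,3,4,5} D(W)={2,3,6}: no change
Constraint 3 (X + Z = U) on D(X)={2,4,6} D(Z)={1,2,3,4,5} D(U)={2,3,4,5,6}: X {2,4,6}->{2,4}; Z {1,2,3,4,5}->{1,2,3,4}; U {2,3,4,5,6}->{3,4,5,6}
Constraint 4 (W < X) on D(W)={2,3,6} D(X)={2,4}: W {2,3,6}->{2,3}; X {2,4}->{4}
So after constraint 4: D(X)={4}, size = 1

Answer: 1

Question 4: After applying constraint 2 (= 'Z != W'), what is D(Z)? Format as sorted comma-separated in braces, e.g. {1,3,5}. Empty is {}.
Constraint 1 (Z < U) on D(Z)={1,2,3,4,5,6} D(U)={1,2,3,4,5,6}: Z {1,2,3,4,5,6}->{1,2,3,4,5}; U {1,2,3,4,5,6}->{2,3,4,5,6}
Constraint 2 (Z != W) on D(Z)={1,2,3,4,5} D(W)={2,3,6}: no change
So after constraint 2: D(Z) = {1,2,3,4,5}

Answer: {1,2,3,4,5}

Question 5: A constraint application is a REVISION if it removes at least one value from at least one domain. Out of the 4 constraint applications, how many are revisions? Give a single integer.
Answer: 3

Derivation:
Constraint 1 (Z < U) on D(Z)={1,2,3,4,5,6} D(U)={1,2,3,4,5,6}: Z {1,2,3,4,5,6}->{1,2,3,4,5}; U {1,2,3,4,5,6}->{2,3,4,5,6} => REVISION
Constraint 2 (Z != W) on D(Z)={1,2,3,4,5} D(W)={2,3,6}: no change => not a revision
Constraint 3 (X + Z = U) on D(X)={2,4,6} D(Z)={1,2,3,4,5} D(U)={2,3,4,5,6}: X {2,4,6}->{2,4}; Z {1,2,3,4,5}->{1,2,3,4}; U {2,3,4,5,6}->{3,4,5,6} => REVISION
Constraint 4 (W < X) on D(W)={2,3,6} D(X)={2,4}: W {2,3,6}->{2,3}; X {2,4}->{4} => REVISION
Total revisions = 3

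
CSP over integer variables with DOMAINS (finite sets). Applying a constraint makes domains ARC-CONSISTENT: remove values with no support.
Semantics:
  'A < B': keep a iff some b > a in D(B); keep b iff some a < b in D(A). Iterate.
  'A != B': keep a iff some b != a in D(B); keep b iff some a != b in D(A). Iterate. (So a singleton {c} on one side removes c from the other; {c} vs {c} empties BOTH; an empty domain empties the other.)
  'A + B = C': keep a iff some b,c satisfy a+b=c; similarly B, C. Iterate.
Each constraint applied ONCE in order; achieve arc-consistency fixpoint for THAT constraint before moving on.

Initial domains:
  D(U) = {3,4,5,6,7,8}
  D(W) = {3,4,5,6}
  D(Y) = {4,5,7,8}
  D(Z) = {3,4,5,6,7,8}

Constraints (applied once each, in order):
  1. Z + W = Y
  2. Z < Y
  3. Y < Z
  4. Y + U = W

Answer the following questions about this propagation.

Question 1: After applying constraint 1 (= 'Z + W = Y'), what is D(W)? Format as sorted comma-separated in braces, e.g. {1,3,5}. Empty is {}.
Constraint 1 (Z + W = Y) on D(Z)={3,4,5,6,7,8} D(W)={3,4,5,6} D(Y)={4,5,7,8}: Z {3,4,5,6,7,8}->{3,4,5}; W {3,4,5,6}->{3,4,5}; Y {4,5,7,8}->{7,8}
So after constraint 1: D(W) = {3,4,5}

Answer: {3,4,5}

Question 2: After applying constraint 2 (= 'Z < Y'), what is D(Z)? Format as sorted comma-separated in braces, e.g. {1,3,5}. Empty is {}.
Answer: {3,4,5}

Derivation:
Constraint 1 (Z + W = Y) on D(Z)={3,4,5,6,7,8} D(W)={3,4,5,6} D(Y)={4,5,7,8}: Z {3,4,5,6,7,8}->{3,4,5}; W {3,4,5,6}->{3,4,5}; Y {4,5,7,8}->{7,8}
Constraint 2 (Z < Y) on D(Z)={3,4,5} D(Y)={7,8}: no change
So after constraint 2: D(Z) = {3,4,5}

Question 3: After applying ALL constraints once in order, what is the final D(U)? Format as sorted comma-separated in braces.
Answer: {}

Derivation:
Constraint 1 (Z + W = Y) on D(Z)={3,4,5,6,7,8} D(W)={3,4,5,6} D(Y)={4,5,7,8}: Z {3,4,5,6,7,8}->{3,4,5}; W {3,4,5,6}->{3,4,5}; Y {4,5,7,8}->{7,8}
Constraint 2 (Z < Y) on D(Z)={3,4,5} D(Y)={7,8}: no change
Constraint 3 (Y < Z) on D(Y)={7,8} D(Z)={3,4,5}: Y {7,8}->{}; Z {3,4,5}->{}
Constraint 4 (Y + U = W) on D(Y)={} D(U)={3,4,5,6,7,8} D(W)={3,4,5}: U {3,4,5,6,7,8}->{}; W {3,4,5}->{}
So after all 4 constraints: D(U) = {}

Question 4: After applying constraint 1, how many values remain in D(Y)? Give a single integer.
Answer: 2

Derivation:
Constraint 1 (Z + W = Y) on D(Z)={3,4,5,6,7,8} D(W)={3,4,5,6} D(Y)={4,5,7,8}: Z {3,4,5,6,7,8}->{3,4,5}; W {3,4,5,6}->{3,4,5}; Y {4,5,7,8}->{7,8}
So after constraint 1: D(Y)={7,8}, size = 2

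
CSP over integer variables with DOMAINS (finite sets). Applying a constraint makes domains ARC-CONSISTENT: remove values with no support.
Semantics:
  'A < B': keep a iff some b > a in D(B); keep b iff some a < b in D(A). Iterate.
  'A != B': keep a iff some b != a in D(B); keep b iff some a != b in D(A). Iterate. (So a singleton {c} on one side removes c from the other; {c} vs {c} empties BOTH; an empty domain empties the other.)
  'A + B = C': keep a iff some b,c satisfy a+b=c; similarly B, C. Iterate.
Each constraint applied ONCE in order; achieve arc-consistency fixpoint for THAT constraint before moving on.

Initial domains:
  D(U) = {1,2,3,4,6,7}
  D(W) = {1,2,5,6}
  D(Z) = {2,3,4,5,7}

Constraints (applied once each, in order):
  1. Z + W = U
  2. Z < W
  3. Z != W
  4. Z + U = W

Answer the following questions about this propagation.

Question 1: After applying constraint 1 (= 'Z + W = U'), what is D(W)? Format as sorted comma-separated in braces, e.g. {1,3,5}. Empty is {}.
Answer: {1,2,5}

Derivation:
Constraint 1 (Z + W = U) on D(Z)={2,3,4,5,7} D(W)={1,2,5,6} D(U)={1,2,3,4,6,7}: Z {2,3,4,5,7}->{2,3,4,5}; W {1,2,5,6}->{1,2,5}; U {1,2,3,4,6,7}->{3,4,6,7}
So after constraint 1: D(W) = {1,2,5}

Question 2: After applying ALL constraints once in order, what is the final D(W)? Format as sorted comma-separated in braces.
Constraint 1 (Z + W = U) on D(Z)={2,3,4,5,7} D(W)={1,2,5,6} D(U)={1,2,3,4,6,7}: Z {2,3,4,5,7}->{2,3,4,5}; W {1,2,5,6}->{1,2,5}; U {1,2,3,4,6,7}->{3,4,6,7}
Constraint 2 (Z < W) on D(Z)={2,3,4,5} D(W)={1,2,5}: Z {2,3,4,5}->{2,3,4}; W {1,2,5}->{5}
Constraint 3 (Z != W) on D(Z)={2,3,4} D(W)={5}: no change
Constraint 4 (Z + U = W) on D(Z)={2,3,4} D(U)={3,4,6,7} D(W)={5}: Z {2,3,4}->{2}; U {3,4,6,7}->{3}
So after all 4 constraints: D(W) = {5}

Answer: {5}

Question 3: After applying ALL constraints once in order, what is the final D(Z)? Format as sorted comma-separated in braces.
Answer: {2}

Derivation:
Constraint 1 (Z + W = U) on D(Z)={2,3,4,5,7} D(W)={1,2,5,6} D(U)={1,2,3,4,6,7}: Z {2,3,4,5,7}->{2,3,4,5}; W {1,2,5,6}->{1,2,5}; U {1,2,3,4,6,7}->{3,4,6,7}
Constraint 2 (Z < W) on D(Z)={2,3,4,5} D(W)={1,2,5}: Z {2,3,4,5}->{2,3,4}; W {1,2,5}->{5}
Constraint 3 (Z != W) on D(Z)={2,3,4} D(W)={5}: no change
Constraint 4 (Z + U = W) on D(Z)={2,3,4} D(U)={3,4,6,7} D(W)={5}: Z {2,3,4}->{2}; U {3,4,6,7}->{3}
So after all 4 constraints: D(Z) = {2}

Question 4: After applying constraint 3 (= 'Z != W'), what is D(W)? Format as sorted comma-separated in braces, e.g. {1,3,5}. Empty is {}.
Answer: {5}

Derivation:
Constraint 1 (Z + W = U) on D(Z)={2,3,4,5,7} D(W)={1,2,5,6} D(U)={1,2,3,4,6,7}: Z {2,3,4,5,7}->{2,3,4,5}; W {1,2,5,6}->{1,2,5}; U {1,2,3,4,6,7}->{3,4,6,7}
Constraint 2 (Z < W) on D(Z)={2,3,4,5} D(W)={1,2,5}: Z {2,3,4,5}->{2,3,4}; W {1,2,5}->{5}
Constraint 3 (Z != W) on D(Z)={2,3,4} D(W)={5}: no change
So after constraint 3: D(W) = {5}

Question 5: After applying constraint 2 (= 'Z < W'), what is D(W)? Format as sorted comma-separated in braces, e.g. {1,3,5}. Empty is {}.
Constraint 1 (Z + W = U) on D(Z)={2,3,4,5,7} D(W)={1,2,5,6} D(U)={1,2,3,4,6,7}: Z {2,3,4,5,7}->{2,3,4,5}; W {1,2,5,6}->{1,2,5}; U {1,2,3,4,6,7}->{3,4,6,7}
Constraint 2 (Z < W) on D(Z)={2,3,4,5} D(W)={1,2,5}: Z {2,3,4,5}->{2,3,4}; W {1,2,5}->{5}
So after constraint 2: D(W) = {5}

Answer: {5}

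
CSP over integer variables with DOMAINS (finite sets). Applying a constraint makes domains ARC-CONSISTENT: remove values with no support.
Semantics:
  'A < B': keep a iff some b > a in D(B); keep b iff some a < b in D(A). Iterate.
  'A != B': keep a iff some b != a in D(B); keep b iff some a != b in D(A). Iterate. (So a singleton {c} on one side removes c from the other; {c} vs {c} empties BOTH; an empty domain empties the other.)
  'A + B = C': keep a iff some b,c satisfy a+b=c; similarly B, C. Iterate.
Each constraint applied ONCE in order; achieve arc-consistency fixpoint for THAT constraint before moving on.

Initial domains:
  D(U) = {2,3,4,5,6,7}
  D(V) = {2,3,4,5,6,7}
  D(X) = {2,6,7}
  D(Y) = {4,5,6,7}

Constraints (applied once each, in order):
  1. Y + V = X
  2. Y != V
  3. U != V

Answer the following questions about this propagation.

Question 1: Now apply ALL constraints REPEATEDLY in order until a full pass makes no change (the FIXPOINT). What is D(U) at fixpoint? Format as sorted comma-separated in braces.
pass 0 (initial): D(U)={2,3,4,5,6,7}
pass 1: V {2,3,4,5,6,7}->{2,3}; X {2,6,7}->{6,7}; Y {4,5,6,7}->{4,5}
pass 2: no change
Fixpoint after 2 passes: D(U) = {2,3,4,5,6,7}

Answer: {2,3,4,5,6,7}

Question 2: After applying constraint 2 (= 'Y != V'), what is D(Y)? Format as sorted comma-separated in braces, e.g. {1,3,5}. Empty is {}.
Answer: {4,5}

Derivation:
Constraint 1 (Y + V = X) on D(Y)={4,5,6,7} D(V)={2,3,4,5,6,7} D(X)={2,6,7}: Y {4,5,6,7}->{4,5}; V {2,3,4,5,6,7}->{2,3}; X {2,6,7}->{6,7}
Constraint 2 (Y != V) on D(Y)={4,5} D(V)={2,3}: no change
So after constraint 2: D(Y) = {4,5}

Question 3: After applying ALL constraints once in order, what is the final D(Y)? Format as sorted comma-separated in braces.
Constraint 1 (Y + V = X) on D(Y)={4,5,6,7} D(V)={2,3,4,5,6,7} D(X)={2,6,7}: Y {4,5,6,7}->{4,5}; V {2,3,4,5,6,7}->{2,3}; X {2,6,7}->{6,7}
Constraint 2 (Y != V) on D(Y)={4,5} D(V)={2,3}: no change
Constraint 3 (U != V) on D(U)={2,3,4,5,6,7} D(V)={2,3}: no change
So after all 3 constraints: D(Y) = {4,5}

Answer: {4,5}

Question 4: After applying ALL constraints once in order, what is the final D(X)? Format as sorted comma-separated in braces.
Constraint 1 (Y + V = X) on D(Y)={4,5,6,7} D(V)={2,3,4,5,6,7} D(X)={2,6,7}: Y {4,5,6,7}->{4,5}; V {2,3,4,5,6,7}->{2,3}; X {2,6,7}->{6,7}
Constraint 2 (Y != V) on D(Y)={4,5} D(V)={2,3}: no change
Constraint 3 (U != V) on D(U)={2,3,4,5,6,7} D(V)={2,3}: no change
So after all 3 constraints: D(X) = {6,7}

Answer: {6,7}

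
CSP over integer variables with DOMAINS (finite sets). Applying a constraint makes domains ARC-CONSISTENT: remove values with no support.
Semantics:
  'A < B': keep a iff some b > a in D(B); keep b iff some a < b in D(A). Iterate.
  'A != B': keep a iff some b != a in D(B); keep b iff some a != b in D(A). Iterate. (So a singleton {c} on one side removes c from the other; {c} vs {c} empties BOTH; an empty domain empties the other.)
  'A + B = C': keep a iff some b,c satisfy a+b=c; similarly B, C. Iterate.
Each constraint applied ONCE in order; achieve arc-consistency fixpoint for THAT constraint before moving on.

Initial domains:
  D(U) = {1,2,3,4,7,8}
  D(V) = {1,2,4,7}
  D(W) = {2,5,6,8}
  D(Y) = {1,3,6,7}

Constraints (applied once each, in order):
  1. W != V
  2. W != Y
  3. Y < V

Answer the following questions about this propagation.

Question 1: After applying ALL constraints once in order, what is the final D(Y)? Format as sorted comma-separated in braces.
Constraint 1 (W != V) on D(W)={2,5,6,8} D(V)={1,2,4,7}: no change
Constraint 2 (W != Y) on D(W)={2,5,6,8} D(Y)={1,3,6,7}: no change
Constraint 3 (Y < V) on D(Y)={1,3,6,7} D(V)={1,2,4,7}: Y {1,3,6,7}->{1,3,6}; V {1,2,4,7}->{2,4,7}
So after all 3 constraints: D(Y) = {1,3,6}

Answer: {1,3,6}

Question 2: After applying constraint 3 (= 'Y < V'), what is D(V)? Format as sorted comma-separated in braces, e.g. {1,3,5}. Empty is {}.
Answer: {2,4,7}

Derivation:
Constraint 1 (W != V) on D(W)={2,5,6,8} D(V)={1,2,4,7}: no change
Constraint 2 (W != Y) on D(W)={2,5,6,8} D(Y)={1,3,6,7}: no change
Constraint 3 (Y < V) on D(Y)={1,3,6,7} D(V)={1,2,4,7}: Y {1,3,6,7}->{1,3,6}; V {1,2,4,7}->{2,4,7}
So after constraint 3: D(V) = {2,4,7}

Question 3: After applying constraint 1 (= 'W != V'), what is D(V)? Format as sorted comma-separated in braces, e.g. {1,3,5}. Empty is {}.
Constraint 1 (W != V) on D(W)={2,5,6,8} D(V)={1,2,4,7}: no change
So after constraint 1: D(V) = {1,2,4,7}

Answer: {1,2,4,7}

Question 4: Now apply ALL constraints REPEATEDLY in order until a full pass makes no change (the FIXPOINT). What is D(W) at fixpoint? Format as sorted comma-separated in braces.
pass 0 (initial): D(W)={2,5,6,8}
pass 1: V {1,2,4,7}->{2,4,7}; Y {1,3,6,7}->{1,3,6}
pass 2: no change
Fixpoint after 2 passes: D(W) = {2,5,6,8}

Answer: {2,5,6,8}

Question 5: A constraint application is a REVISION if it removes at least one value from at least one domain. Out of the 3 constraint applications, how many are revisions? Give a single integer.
Constraint 1 (W != V) on D(W)={2,5,6,8} D(V)={1,2,4,7}: no change => not a revision
Constraint 2 (W != Y) on D(W)={2,5,6,8} D(Y)={1,3,6,7}: no change => not a revision
Constraint 3 (Y < V) on D(Y)={1,3,6,7} D(V)={1,2,4,7}: Y {1,3,6,7}->{1,3,6}; V {1,2,4,7}->{2,4,7} => REVISION
Total revisions = 1

Answer: 1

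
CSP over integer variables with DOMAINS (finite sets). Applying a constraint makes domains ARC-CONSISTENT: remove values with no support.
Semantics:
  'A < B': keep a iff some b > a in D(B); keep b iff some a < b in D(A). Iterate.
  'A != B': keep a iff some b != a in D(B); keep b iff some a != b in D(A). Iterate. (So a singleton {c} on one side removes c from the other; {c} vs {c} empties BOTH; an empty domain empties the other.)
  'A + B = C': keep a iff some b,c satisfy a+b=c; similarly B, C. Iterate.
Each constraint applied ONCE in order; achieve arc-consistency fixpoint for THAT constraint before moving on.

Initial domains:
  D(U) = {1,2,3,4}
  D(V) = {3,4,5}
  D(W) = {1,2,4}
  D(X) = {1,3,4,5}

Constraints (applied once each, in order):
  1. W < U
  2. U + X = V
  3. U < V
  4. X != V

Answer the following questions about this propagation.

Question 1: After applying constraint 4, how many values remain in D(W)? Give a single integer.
Answer: 2

Derivation:
Constraint 1 (W < U) on D(W)={1,2,4} D(U)={1,2,3,4}: W {1,2,4}->{1,2}; U {1,2,3,4}->{2,3,4}
Constraint 2 (U + X = V) on D(U)={2,3,4} D(X)={1,3,4,5} D(V)={3,4,5}: X {1,3,4,5}->{1,3}
Constraint 3 (U < V) on D(U)={2,3,4} D(V)={3,4,5}: no change
Constraint 4 (X != V) on D(X)={1,3} D(V)={3,4,5}: no change
So after constraint 4: D(W)={1,2}, size = 2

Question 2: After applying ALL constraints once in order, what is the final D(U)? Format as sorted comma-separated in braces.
Answer: {2,3,4}

Derivation:
Constraint 1 (W < U) on D(W)={1,2,4} D(U)={1,2,3,4}: W {1,2,4}->{1,2}; U {1,2,3,4}->{2,3,4}
Constraint 2 (U + X = V) on D(U)={2,3,4} D(X)={1,3,4,5} D(V)={3,4,5}: X {1,3,4,5}->{1,3}
Constraint 3 (U < V) on D(U)={2,3,4} D(V)={3,4,5}: no change
Constraint 4 (X != V) on D(X)={1,3} D(V)={3,4,5}: no change
So after all 4 constraints: D(U) = {2,3,4}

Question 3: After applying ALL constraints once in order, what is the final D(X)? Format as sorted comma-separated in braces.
Answer: {1,3}

Derivation:
Constraint 1 (W < U) on D(W)={1,2,4} D(U)={1,2,3,4}: W {1,2,4}->{1,2}; U {1,2,3,4}->{2,3,4}
Constraint 2 (U + X = V) on D(U)={2,3,4} D(X)={1,3,4,5} D(V)={3,4,5}: X {1,3,4,5}->{1,3}
Constraint 3 (U < V) on D(U)={2,3,4} D(V)={3,4,5}: no change
Constraint 4 (X != V) on D(X)={1,3} D(V)={3,4,5}: no change
So after all 4 constraints: D(X) = {1,3}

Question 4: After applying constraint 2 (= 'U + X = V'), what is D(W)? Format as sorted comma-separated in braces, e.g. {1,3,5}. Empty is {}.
Constraint 1 (W < U) on D(W)={1,2,4} D(U)={1,2,3,4}: W {1,2,4}->{1,2}; U {1,2,3,4}->{2,3,4}
Constraint 2 (U + X = V) on D(U)={2,3,4} D(X)={1,3,4,5} D(V)={3,4,5}: X {1,3,4,5}->{1,3}
So after constraint 2: D(W) = {1,2}

Answer: {1,2}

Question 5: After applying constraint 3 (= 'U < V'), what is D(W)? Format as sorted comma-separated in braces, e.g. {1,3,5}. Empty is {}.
Constraint 1 (W < U) on D(W)={1,2,4} D(U)={1,2,3,4}: W {1,2,4}->{1,2}; U {1,2,3,4}->{2,3,4}
Constraint 2 (U + X = V) on D(U)={2,3,4} D(X)={1,3,4,5} D(V)={3,4,5}: X {1,3,4,5}->{1,3}
Constraint 3 (U < V) on D(U)={2,3,4} D(V)={3,4,5}: no change
So after constraint 3: D(W) = {1,2}

Answer: {1,2}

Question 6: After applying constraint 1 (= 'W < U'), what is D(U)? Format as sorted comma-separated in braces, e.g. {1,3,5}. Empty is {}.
Answer: {2,3,4}

Derivation:
Constraint 1 (W < U) on D(W)={1,2,4} D(U)={1,2,3,4}: W {1,2,4}->{1,2}; U {1,2,3,4}->{2,3,4}
So after constraint 1: D(U) = {2,3,4}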